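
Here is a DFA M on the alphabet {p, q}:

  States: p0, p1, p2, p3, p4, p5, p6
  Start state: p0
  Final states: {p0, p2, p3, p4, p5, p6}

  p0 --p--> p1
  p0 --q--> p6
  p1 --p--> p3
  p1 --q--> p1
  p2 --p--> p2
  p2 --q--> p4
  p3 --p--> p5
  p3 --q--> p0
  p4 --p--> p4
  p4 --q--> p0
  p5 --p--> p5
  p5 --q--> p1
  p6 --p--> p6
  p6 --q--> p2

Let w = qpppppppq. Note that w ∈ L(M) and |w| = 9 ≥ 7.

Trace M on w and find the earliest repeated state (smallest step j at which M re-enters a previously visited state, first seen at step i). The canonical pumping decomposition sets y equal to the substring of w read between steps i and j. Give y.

Run of M on w = q p p p p p p p q:
  step 0: p0  (start)
  step 1: p6  (read q: p0→p6)
  step 2: p6  (read p: p6→p6)   ← first repeat (p6 seen earlier)
  step 3: p6  (read p: p6→p6)
  step 4: p6  (read p: p6→p6)
  step 5: p6  (read p: p6→p6)
  step 6: p6  (read p: p6→p6)
  step 7: p6  (read p: p6→p6)
  step 8: p6  (read p: p6→p6)
  step 9: p2  (read q: p6→p2)

So i = 1, j = 2, giving x = w[0:1] = q, y = w[1:2] = p, z = w[2:9] = ppppppq.
Check: |xy| = 2 ≤ 7 and |y| = 1 ≥ 1. Reading y takes M from p6 back to p6, so every xyⁱz is accepted.
Since M has 7 states, any run of length ≥ 7 visits 7+1 states, so by pigeonhole some state repeats within the first 7 steps — that repeat gives the pumpable loop.

p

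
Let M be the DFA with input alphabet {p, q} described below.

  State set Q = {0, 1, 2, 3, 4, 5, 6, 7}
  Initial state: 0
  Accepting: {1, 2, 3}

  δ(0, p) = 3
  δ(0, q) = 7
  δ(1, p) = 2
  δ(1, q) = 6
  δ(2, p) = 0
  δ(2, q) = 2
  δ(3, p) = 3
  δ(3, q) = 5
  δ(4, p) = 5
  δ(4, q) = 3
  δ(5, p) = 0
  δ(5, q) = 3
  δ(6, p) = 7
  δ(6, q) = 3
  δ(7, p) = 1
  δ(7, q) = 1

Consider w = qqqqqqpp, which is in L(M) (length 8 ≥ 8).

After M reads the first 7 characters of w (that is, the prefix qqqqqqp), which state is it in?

3

Run of M on the first 7 characters of w = q q q q q q p:
  step 0: 0  (start)
  step 1: 7  (read q: 0→7)
  step 2: 1  (read q: 7→1)
  step 3: 6  (read q: 1→6)
  step 4: 3  (read q: 6→3)
  step 5: 5  (read q: 3→5)
  step 6: 3  (read q: 5→3)
  step 7: 3  (read p: 3→3)

After reading 7 characters, M is in state 3.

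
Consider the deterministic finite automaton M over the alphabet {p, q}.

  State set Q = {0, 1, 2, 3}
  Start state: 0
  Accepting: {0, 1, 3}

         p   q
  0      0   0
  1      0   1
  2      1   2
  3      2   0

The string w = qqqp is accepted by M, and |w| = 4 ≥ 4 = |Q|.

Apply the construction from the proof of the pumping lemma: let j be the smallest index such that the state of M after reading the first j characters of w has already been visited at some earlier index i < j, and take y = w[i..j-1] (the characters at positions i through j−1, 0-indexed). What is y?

State sequence: 0 -q-> 0 -q-> 0 -q-> 0 -p-> 0
First repeat at step 1: 0 was already visited.

So i = 0, j = 1, giving x = w[0:0] = ε, y = w[0:1] = q, z = w[1:4] = qqp.
Check: |xy| = 1 ≤ 4 and |y| = 1 ≥ 1. Reading y takes M from 0 back to 0, so every xyⁱz is accepted.
Since M has 4 states, any run of length ≥ 4 visits 4+1 states, so by pigeonhole some state repeats within the first 4 steps — that repeat gives the pumpable loop.

q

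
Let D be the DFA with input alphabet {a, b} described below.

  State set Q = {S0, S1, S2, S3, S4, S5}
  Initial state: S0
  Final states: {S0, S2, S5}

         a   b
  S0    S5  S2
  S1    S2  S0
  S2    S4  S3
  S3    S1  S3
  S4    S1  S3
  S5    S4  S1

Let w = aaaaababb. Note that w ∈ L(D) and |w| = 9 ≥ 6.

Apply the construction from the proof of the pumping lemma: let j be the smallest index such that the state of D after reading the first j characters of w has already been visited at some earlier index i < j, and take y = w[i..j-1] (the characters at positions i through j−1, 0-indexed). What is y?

aaa

State sequence: S0 -a-> S5 -a-> S4 -a-> S1 -a-> S2 -a-> S4 -b-> S3 -a-> S1 -b-> S0 -b-> S2
First repeat at step 5: S4 was already visited.

So i = 2, j = 5, giving x = w[0:2] = aa, y = w[2:5] = aaa, z = w[5:9] = babb.
Check: |xy| = 5 ≤ 6 and |y| = 3 ≥ 1. Reading y takes D from S4 back to S4, so every xyⁱz is accepted.
With |Q| = 6, pigeonhole forces a state repeat no later than step 6; the substring read between the first and second visits to that state can be pumped.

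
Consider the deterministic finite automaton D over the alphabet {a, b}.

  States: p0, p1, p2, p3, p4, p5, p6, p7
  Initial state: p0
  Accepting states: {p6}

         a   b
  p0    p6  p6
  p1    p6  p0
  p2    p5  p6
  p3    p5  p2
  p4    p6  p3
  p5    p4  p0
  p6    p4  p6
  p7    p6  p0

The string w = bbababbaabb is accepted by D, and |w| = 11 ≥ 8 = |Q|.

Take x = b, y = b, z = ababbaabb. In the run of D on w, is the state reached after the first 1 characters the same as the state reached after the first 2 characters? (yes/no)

Run of D on the first 2 characters of w = b b:
  step 0: p0  (start)
  step 1: p6  (read b: p0→p6)
  step 2: p6  (read b: p6→p6)

After x (step 1): p6. After xy (step 2): p6.
They match, so y = b drives D around a cycle from p6 back to itself; pumping y any number of times keeps D in p6 before reading z, and xyⁱz ∈ L(D) for every i ≥ 0.

yes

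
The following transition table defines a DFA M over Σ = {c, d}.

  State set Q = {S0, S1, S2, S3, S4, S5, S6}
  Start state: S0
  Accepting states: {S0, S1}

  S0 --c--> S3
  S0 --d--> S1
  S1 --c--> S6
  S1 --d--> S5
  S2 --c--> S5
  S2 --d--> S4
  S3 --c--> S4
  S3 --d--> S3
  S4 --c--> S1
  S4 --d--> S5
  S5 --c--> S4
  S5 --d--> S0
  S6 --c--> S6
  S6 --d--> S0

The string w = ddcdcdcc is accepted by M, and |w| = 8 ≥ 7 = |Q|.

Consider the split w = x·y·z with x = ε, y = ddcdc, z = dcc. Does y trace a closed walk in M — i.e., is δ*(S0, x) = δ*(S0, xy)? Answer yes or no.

no

State sequence: S0 -d-> S1 -d-> S5 -c-> S4 -d-> S5 -c-> S4

After x (step 0): S0. After xy (step 5): S4.
They differ (S0 ≠ S4), so y is not a cycle from the state after x; this split is not the one the pumping-lemma construction produces, and pumping y need not keep the string in L(M).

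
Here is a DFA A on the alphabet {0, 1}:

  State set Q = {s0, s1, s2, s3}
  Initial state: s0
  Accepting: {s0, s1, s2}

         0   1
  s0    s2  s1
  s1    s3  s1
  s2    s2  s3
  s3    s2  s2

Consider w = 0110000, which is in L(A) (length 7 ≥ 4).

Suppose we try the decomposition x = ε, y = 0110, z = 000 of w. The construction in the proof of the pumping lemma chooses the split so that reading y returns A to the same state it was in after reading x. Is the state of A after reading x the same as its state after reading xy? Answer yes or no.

Run of A on the first 4 characters of w = 0 1 1 0:
  step 0: s0  (start)
  step 1: s2  (read 0: s0→s2)
  step 2: s3  (read 1: s2→s3)
  step 3: s2  (read 1: s3→s2)
  step 4: s2  (read 0: s2→s2)

After x (step 0): s0. After xy (step 4): s2.
They differ (s0 ≠ s2), so y is not a cycle from the state after x; this split is not the one the pumping-lemma construction produces, and pumping y need not keep the string in L(A).

no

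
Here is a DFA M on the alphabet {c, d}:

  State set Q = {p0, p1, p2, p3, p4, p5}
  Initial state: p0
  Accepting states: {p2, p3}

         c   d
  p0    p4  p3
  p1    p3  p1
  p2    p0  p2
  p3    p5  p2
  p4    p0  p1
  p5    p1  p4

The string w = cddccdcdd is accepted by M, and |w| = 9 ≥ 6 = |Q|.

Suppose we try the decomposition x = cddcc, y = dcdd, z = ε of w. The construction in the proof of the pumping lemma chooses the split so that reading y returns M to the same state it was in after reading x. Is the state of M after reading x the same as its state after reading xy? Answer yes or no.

Run of M on the first 9 characters of w = c d d c c d c d d:
  step 0: p0  (start)
  step 1: p4  (read c: p0→p4)
  step 2: p1  (read d: p4→p1)
  step 3: p1  (read d: p1→p1)
  step 4: p3  (read c: p1→p3)
  step 5: p5  (read c: p3→p5)
  step 6: p4  (read d: p5→p4)
  step 7: p0  (read c: p4→p0)
  step 8: p3  (read d: p0→p3)
  step 9: p2  (read d: p3→p2)

After x (step 5): p5. After xy (step 9): p2.
They differ (p5 ≠ p2), so y is not a cycle from the state after x; this split is not the one the pumping-lemma construction produces, and pumping y need not keep the string in L(M).

no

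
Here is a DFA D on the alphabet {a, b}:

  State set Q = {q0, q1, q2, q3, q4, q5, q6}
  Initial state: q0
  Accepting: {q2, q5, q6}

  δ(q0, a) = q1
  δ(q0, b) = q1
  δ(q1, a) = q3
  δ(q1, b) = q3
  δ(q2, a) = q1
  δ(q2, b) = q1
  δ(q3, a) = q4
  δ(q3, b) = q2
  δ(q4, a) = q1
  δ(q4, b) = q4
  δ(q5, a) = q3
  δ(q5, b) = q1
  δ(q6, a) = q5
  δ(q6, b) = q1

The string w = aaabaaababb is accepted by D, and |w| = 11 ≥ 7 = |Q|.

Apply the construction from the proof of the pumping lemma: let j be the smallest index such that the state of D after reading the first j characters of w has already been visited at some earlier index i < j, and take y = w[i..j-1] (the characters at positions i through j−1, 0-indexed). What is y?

State sequence: q0 -a-> q1 -a-> q3 -a-> q4 -b-> q4 -a-> q1 -a-> q3 -a-> q4 -b-> q4 -a-> q1 -b-> q3 -b-> q2
First repeat at step 4: q4 was already visited.

So i = 3, j = 4, giving x = w[0:3] = aaa, y = w[3:4] = b, z = w[4:11] = aaababb.
Check: |xy| = 4 ≤ 7 and |y| = 1 ≥ 1. Reading y takes D from q4 back to q4, so every xyⁱz is accepted.

b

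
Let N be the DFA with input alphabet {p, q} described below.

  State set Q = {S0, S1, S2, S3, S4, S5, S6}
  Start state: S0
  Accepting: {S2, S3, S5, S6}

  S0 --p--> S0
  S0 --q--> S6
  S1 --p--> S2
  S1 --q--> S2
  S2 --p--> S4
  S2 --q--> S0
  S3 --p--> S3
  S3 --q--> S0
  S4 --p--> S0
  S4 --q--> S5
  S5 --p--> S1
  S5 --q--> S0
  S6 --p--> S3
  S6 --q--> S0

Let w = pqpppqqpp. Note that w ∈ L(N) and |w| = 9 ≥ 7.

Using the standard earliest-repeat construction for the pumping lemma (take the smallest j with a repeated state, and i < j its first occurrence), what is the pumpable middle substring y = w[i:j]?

Run of N on w = p q p p p q q p p:
  step 0: S0  (start)
  step 1: S0  (read p: S0→S0)   ← first repeat (S0 seen earlier)
  step 2: S6  (read q: S0→S6)
  step 3: S3  (read p: S6→S3)
  step 4: S3  (read p: S3→S3)
  step 5: S3  (read p: S3→S3)
  step 6: S0  (read q: S3→S0)
  step 7: S6  (read q: S0→S6)
  step 8: S3  (read p: S6→S3)
  step 9: S3  (read p: S3→S3)

So i = 0, j = 1, giving x = w[0:0] = ε, y = w[0:1] = p, z = w[1:9] = qpppqqpp.
Check: |xy| = 1 ≤ 7 and |y| = 1 ≥ 1. Reading y takes N from S0 back to S0, so every xyⁱz is accepted.

p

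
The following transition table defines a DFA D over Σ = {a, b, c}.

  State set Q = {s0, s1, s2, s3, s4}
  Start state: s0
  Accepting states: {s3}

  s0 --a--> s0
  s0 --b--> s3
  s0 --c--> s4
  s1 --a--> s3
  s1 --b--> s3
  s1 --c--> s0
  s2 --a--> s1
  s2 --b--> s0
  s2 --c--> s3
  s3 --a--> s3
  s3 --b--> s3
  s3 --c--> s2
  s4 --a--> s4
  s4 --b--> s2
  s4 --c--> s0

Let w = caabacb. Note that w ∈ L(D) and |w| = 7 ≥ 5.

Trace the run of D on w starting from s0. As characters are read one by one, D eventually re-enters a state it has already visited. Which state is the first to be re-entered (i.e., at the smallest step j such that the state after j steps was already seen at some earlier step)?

State sequence: s0 -c-> s4 -a-> s4 -a-> s4 -b-> s2 -a-> s1 -c-> s0 -b-> s3
First repeat at step 2: s4 was already visited.

The earliest repeat is at step j = 2: D is in s4, which it already visited at step i = 1.
Pumping length from the standard proof: p = 5 (the number of states). The repeated state found above gives |xy| = j ≤ 5 and |y| = j − i ≥ 1.

s4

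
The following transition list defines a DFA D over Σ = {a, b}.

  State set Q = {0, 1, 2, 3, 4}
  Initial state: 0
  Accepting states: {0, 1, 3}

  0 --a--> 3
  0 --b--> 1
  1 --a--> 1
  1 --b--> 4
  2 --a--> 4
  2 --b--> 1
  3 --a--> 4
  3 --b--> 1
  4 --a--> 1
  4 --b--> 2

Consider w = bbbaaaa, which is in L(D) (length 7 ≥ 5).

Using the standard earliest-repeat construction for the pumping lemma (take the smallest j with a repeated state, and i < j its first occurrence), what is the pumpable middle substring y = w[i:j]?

ba

State sequence: 0 -b-> 1 -b-> 4 -b-> 2 -a-> 4 -a-> 1 -a-> 1 -a-> 1
First repeat at step 4: 4 was already visited.

So i = 2, j = 4, giving x = w[0:2] = bb, y = w[2:4] = ba, z = w[4:7] = aaa.
Check: |xy| = 4 ≤ 5 and |y| = 2 ≥ 1. Reading y takes D from 4 back to 4, so every xyⁱz is accepted.
The DFA has 5 states, so the proof of the pumping lemma guarantees a repeated state among the first 5+1 visited; the segment between the two visits is the pumpable y.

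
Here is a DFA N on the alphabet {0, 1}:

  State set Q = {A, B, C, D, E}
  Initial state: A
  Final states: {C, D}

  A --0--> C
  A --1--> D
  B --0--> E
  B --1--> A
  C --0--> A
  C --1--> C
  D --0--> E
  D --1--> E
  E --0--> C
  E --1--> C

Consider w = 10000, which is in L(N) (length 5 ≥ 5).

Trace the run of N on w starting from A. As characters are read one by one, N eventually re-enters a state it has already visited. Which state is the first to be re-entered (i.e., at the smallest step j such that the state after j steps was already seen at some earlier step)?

State sequence: A -1-> D -0-> E -0-> C -0-> A -0-> C
First repeat at step 4: A was already visited.

The earliest repeat is at step j = 4: N is in A, which it already visited at step i = 0.
Pumping length from the standard proof: p = 5 (the number of states). The repeated state found above gives |xy| = j ≤ 5 and |y| = j − i ≥ 1.

A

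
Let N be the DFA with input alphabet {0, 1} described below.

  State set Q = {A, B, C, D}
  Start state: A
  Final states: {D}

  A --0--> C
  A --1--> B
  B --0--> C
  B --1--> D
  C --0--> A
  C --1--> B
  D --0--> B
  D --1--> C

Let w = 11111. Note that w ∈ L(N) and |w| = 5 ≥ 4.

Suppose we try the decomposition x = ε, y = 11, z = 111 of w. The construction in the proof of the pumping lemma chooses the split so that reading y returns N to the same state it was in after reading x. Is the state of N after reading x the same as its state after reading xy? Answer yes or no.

no

State sequence: A -1-> B -1-> D

After x (step 0): A. After xy (step 2): D.
They differ (A ≠ D), so y is not a cycle from the state after x; this split is not the one the pumping-lemma construction produces, and pumping y need not keep the string in L(N).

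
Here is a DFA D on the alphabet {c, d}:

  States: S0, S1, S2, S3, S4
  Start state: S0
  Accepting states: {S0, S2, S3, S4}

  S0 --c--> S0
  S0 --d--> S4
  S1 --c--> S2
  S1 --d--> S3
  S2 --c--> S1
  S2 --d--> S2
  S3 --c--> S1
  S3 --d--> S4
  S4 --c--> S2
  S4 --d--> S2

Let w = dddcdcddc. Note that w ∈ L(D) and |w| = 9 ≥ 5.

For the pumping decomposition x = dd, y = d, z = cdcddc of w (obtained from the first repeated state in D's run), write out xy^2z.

ddddcdcddc

xy^2z = dd·d·d·cdcddc = ddddcdcddc.
Reading y = d takes D from S2 back to S2, so after x·y·y the machine is still in S2, and z then leads to the accepting state S2. Hence ddddcdcddc ∈ L(D).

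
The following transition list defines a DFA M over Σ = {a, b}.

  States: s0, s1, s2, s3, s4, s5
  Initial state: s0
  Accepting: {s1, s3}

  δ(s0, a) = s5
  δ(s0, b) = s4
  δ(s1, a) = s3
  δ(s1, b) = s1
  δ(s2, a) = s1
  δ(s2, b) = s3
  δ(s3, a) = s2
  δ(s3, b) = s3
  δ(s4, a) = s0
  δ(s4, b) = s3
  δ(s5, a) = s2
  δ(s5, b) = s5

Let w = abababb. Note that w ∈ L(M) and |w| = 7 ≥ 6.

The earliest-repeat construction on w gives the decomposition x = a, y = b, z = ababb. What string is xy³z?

xy^3z = a·b·b·b·ababb = abbbababb.
Reading y = b takes M from s5 back to s5, so after x·y·y·y the machine is still in s5, and z then leads to the accepting state s3. Hence abbbababb ∈ L(M).

abbbababb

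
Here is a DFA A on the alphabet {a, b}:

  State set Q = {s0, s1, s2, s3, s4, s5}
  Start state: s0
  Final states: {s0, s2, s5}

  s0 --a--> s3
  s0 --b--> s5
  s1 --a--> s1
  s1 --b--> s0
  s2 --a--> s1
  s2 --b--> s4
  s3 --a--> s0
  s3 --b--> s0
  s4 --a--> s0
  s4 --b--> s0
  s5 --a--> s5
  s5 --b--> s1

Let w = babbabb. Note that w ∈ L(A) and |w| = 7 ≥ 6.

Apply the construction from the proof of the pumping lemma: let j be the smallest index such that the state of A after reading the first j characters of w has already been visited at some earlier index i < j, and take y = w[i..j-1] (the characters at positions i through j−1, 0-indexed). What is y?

Run of A on w = b a b b a b b:
  step 0: s0  (start)
  step 1: s5  (read b: s0→s5)
  step 2: s5  (read a: s5→s5)   ← first repeat (s5 seen earlier)
  step 3: s1  (read b: s5→s1)
  step 4: s0  (read b: s1→s0)
  step 5: s3  (read a: s0→s3)
  step 6: s0  (read b: s3→s0)
  step 7: s5  (read b: s0→s5)

So i = 1, j = 2, giving x = w[0:1] = b, y = w[1:2] = a, z = w[2:7] = bbabb.
Check: |xy| = 2 ≤ 6 and |y| = 1 ≥ 1. Reading y takes A from s5 back to s5, so every xyⁱz is accepted.
Since A has 6 states, any run of length ≥ 6 visits 6+1 states, so by pigeonhole some state repeats within the first 6 steps — that repeat gives the pumpable loop.

a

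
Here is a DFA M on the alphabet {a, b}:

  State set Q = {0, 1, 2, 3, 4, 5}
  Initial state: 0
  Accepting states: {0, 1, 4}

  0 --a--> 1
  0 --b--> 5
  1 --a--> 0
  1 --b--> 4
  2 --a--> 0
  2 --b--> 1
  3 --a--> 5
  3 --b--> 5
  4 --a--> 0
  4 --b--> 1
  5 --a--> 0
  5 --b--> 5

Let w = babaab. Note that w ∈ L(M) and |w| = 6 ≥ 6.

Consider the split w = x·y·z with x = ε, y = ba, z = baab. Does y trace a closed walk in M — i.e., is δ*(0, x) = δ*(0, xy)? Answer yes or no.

yes

Run of M on the first 2 characters of w = b a:
  step 0: 0  (start)
  step 1: 5  (read b: 0→5)
  step 2: 0  (read a: 5→0)

After x (step 0): 0. After xy (step 2): 0.
They match, so y = ba drives M around a cycle from 0 back to itself; pumping y any number of times keeps M in 0 before reading z, and xyⁱz ∈ L(M) for every i ≥ 0.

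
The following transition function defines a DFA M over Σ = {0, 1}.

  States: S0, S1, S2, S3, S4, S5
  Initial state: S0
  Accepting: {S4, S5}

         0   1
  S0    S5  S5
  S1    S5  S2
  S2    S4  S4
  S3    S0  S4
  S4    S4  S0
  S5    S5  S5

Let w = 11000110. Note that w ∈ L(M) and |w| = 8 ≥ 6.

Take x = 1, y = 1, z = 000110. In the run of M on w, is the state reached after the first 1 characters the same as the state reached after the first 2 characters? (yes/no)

yes

Run of M on the first 2 characters of w = 1 1:
  step 0: S0  (start)
  step 1: S5  (read 1: S0→S5)
  step 2: S5  (read 1: S5→S5)

After x (step 1): S5. After xy (step 2): S5.
They match, so y = 1 drives M around a cycle from S5 back to itself; pumping y any number of times keeps M in S5 before reading z, and xyⁱz ∈ L(M) for every i ≥ 0.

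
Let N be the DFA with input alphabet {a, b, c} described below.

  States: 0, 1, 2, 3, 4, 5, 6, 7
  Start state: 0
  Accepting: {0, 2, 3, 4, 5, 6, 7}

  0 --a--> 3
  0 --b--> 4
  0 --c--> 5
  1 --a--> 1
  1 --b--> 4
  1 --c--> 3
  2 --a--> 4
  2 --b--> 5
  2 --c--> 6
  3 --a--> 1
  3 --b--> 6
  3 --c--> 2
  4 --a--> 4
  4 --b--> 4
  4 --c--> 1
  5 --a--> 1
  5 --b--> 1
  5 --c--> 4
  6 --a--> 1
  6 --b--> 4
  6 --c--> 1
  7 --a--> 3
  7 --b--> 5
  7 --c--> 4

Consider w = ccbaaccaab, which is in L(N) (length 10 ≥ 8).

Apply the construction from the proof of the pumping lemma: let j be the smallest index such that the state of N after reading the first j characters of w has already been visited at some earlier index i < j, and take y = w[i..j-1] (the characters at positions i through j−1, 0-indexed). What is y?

b

Run of N on w = c c b a a c c a a b:
  step 0: 0  (start)
  step 1: 5  (read c: 0→5)
  step 2: 4  (read c: 5→4)
  step 3: 4  (read b: 4→4)   ← first repeat (4 seen earlier)
  step 4: 4  (read a: 4→4)
  step 5: 4  (read a: 4→4)
  step 6: 1  (read c: 4→1)
  step 7: 3  (read c: 1→3)
  step 8: 1  (read a: 3→1)
  step 9: 1  (read a: 1→1)
  step 10: 4  (read b: 1→4)

So i = 2, j = 3, giving x = w[0:2] = cc, y = w[2:3] = b, z = w[3:10] = aaccaab.
Check: |xy| = 3 ≤ 8 and |y| = 1 ≥ 1. Reading y takes N from 4 back to 4, so every xyⁱz is accepted.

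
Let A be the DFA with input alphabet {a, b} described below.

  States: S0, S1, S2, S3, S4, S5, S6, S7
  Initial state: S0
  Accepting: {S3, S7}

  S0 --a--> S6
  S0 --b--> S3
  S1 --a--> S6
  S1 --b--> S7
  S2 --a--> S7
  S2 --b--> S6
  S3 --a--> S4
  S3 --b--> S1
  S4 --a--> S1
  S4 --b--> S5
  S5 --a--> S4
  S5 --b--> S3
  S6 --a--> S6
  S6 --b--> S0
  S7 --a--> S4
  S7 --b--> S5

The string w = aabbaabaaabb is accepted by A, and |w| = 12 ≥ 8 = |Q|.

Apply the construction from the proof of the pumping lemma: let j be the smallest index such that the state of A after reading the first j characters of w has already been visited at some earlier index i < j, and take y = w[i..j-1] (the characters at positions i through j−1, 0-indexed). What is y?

State sequence: S0 -a-> S6 -a-> S6 -b-> S0 -b-> S3 -a-> S4 -a-> S1 -b-> S7 -a-> S4 -a-> S1 -a-> S6 -b-> S0 -b-> S3
First repeat at step 2: S6 was already visited.

So i = 1, j = 2, giving x = w[0:1] = a, y = w[1:2] = a, z = w[2:12] = bbaabaaabb.
Check: |xy| = 2 ≤ 8 and |y| = 1 ≥ 1. Reading y takes A from S6 back to S6, so every xyⁱz is accepted.

a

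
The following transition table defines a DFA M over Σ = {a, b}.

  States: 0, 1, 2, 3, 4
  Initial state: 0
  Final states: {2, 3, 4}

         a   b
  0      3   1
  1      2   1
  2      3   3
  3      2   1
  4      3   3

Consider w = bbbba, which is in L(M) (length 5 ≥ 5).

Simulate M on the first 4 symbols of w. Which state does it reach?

1

Run of M on the first 4 characters of w = b b b b:
  step 0: 0  (start)
  step 1: 1  (read b: 0→1)
  step 2: 1  (read b: 1→1)
  step 3: 1  (read b: 1→1)
  step 4: 1  (read b: 1→1)

After reading 4 characters, M is in state 1.
(This kind of state-tracing is the core of the pumping-lemma construction: with 5 states, pigeonhole forces a repeat within the first 5 steps.)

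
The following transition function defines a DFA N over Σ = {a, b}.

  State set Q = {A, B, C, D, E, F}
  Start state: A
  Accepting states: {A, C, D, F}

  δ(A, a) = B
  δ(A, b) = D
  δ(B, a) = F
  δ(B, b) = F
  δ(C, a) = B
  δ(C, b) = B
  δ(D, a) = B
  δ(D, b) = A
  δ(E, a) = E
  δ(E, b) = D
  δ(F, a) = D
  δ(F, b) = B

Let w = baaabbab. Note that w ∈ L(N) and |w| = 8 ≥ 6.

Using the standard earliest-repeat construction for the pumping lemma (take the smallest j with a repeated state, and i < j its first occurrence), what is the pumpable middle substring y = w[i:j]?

Run of N on w = b a a a b b a b:
  step 0: A  (start)
  step 1: D  (read b: A→D)
  step 2: B  (read a: D→B)
  step 3: F  (read a: B→F)
  step 4: D  (read a: F→D)   ← first repeat (D seen earlier)
  step 5: A  (read b: D→A)
  step 6: D  (read b: A→D)
  step 7: B  (read a: D→B)
  step 8: F  (read b: B→F)

So i = 1, j = 4, giving x = w[0:1] = b, y = w[1:4] = aaa, z = w[4:8] = bbab.
Check: |xy| = 4 ≤ 6 and |y| = 3 ≥ 1. Reading y takes N from D back to D, so every xyⁱz is accepted.

aaa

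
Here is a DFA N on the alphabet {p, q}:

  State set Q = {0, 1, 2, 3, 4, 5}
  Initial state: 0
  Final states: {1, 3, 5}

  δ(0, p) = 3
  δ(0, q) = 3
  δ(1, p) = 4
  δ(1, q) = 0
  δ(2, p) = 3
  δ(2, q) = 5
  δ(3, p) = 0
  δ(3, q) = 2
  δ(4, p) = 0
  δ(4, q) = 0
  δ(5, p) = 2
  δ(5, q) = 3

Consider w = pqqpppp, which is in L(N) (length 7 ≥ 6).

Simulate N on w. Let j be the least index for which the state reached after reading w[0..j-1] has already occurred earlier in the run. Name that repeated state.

2

Run of N on w = p q q p p p p:
  step 0: 0  (start)
  step 1: 3  (read p: 0→3)
  step 2: 2  (read q: 3→2)
  step 3: 5  (read q: 2→5)
  step 4: 2  (read p: 5→2)   ← first repeat (2 seen earlier)
  step 5: 3  (read p: 2→3)
  step 6: 0  (read p: 3→0)
  step 7: 3  (read p: 0→3)

The earliest repeat is at step j = 4: N is in 2, which it already visited at step i = 2.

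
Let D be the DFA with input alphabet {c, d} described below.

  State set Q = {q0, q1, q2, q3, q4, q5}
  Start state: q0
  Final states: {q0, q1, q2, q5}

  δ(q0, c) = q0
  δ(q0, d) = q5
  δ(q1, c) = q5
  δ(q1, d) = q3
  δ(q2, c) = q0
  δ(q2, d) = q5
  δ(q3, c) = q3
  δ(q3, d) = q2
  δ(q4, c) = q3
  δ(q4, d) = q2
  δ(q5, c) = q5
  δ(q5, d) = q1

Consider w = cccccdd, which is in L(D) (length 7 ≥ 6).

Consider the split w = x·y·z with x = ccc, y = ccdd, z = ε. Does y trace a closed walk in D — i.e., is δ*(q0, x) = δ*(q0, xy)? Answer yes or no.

State sequence: q0 -c-> q0 -c-> q0 -c-> q0 -c-> q0 -c-> q0 -d-> q5 -d-> q1

After x (step 3): q0. After xy (step 7): q1.
They differ (q0 ≠ q1), so y is not a cycle from the state after x; this split is not the one the pumping-lemma construction produces, and pumping y need not keep the string in L(D).

no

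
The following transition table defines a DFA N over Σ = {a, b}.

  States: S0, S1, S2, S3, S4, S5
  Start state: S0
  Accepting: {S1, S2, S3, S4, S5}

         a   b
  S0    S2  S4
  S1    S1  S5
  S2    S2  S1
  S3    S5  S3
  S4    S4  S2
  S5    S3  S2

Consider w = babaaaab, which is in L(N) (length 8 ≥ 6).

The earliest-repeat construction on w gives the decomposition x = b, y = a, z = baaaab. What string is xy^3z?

baaabaaaab

xy^3z = b·a·a·a·baaaab = baaabaaaab.
Reading y = a takes N from S4 back to S4, so after x·y·y·y the machine is still in S4, and z then leads to the accepting state S1. Hence baaabaaaab ∈ L(N).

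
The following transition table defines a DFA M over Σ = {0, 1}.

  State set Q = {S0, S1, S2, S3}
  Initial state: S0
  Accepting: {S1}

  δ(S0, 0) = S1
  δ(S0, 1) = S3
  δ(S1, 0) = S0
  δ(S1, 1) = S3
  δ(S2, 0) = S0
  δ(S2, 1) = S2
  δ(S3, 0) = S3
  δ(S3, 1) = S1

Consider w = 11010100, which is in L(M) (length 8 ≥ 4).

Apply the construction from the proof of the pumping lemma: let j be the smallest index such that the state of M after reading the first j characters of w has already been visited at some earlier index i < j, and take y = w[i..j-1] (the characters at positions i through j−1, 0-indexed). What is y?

110

Run of M on w = 1 1 0 1 0 1 0 0:
  step 0: S0  (start)
  step 1: S3  (read 1: S0→S3)
  step 2: S1  (read 1: S3→S1)
  step 3: S0  (read 0: S1→S0)   ← first repeat (S0 seen earlier)
  step 4: S3  (read 1: S0→S3)
  step 5: S3  (read 0: S3→S3)
  step 6: S1  (read 1: S3→S1)
  step 7: S0  (read 0: S1→S0)
  step 8: S1  (read 0: S0→S1)

So i = 0, j = 3, giving x = w[0:0] = ε, y = w[0:3] = 110, z = w[3:8] = 10100.
Check: |xy| = 3 ≤ 4 and |y| = 3 ≥ 1. Reading y takes M from S0 back to S0, so every xyⁱz is accepted.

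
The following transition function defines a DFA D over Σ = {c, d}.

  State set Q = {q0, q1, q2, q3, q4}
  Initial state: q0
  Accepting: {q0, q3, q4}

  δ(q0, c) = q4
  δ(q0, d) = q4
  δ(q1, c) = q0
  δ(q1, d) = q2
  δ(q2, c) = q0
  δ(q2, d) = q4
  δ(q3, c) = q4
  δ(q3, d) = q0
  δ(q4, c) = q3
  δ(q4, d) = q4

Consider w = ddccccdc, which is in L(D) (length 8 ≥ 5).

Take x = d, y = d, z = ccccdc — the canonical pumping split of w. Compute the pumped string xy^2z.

dddccccdc

xy^2z = d·d·d·ccccdc = dddccccdc.
Reading y = d takes D from q4 back to q4, so after x·y·y the machine is still in q4, and z then leads to the accepting state q3. Hence dddccccdc ∈ L(D).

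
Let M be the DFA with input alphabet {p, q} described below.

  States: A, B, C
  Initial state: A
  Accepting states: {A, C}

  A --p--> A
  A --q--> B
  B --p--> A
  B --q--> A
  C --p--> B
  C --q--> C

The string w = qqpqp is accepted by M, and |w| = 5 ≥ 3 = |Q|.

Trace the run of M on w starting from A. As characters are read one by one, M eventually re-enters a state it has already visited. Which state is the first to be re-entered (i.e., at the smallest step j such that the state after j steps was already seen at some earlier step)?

A

State sequence: A -q-> B -q-> A -p-> A -q-> B -p-> A
First repeat at step 2: A was already visited.

The earliest repeat is at step j = 2: M is in A, which it already visited at step i = 0.
Since M has 3 states, any run of length ≥ 3 visits 3+1 states, so by pigeonhole some state repeats within the first 3 steps — that repeat gives the pumpable loop.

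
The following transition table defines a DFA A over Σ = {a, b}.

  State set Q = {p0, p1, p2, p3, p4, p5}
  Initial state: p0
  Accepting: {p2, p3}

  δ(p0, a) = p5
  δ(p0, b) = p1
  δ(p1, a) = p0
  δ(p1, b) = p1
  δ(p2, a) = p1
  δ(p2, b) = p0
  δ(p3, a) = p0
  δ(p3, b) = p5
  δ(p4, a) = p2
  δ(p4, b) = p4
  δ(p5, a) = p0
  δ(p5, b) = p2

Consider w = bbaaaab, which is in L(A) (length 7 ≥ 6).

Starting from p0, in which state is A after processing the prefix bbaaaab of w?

p2

State sequence: p0 -b-> p1 -b-> p1 -a-> p0 -a-> p5 -a-> p0 -a-> p5 -b-> p2

After reading 7 characters, A is in state p2.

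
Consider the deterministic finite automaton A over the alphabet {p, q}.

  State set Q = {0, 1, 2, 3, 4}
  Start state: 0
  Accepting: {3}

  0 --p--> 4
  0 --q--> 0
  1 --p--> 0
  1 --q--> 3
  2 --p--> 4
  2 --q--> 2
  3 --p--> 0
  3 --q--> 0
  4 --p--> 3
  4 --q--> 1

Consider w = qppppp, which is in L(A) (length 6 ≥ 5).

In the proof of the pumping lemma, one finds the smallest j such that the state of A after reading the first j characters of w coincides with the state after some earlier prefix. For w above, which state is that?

0

Run of A on w = q p p p p p:
  step 0: 0  (start)
  step 1: 0  (read q: 0→0)   ← first repeat (0 seen earlier)
  step 2: 4  (read p: 0→4)
  step 3: 3  (read p: 4→3)
  step 4: 0  (read p: 3→0)
  step 5: 4  (read p: 0→4)
  step 6: 3  (read p: 4→3)

The earliest repeat is at step j = 1: A is in 0, which it already visited at step i = 0.
Pumping length from the standard proof: p = 5 (the number of states). The repeated state found above gives |xy| = j ≤ 5 and |y| = j − i ≥ 1.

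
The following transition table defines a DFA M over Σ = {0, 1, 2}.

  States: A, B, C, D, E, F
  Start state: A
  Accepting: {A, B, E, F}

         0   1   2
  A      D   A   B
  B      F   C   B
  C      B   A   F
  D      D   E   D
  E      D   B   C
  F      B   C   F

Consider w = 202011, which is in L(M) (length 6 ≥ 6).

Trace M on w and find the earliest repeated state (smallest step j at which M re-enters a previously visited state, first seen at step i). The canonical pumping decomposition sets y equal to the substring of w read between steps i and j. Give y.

State sequence: A -2-> B -0-> F -2-> F -0-> B -1-> C -1-> A
First repeat at step 3: F was already visited.

So i = 2, j = 3, giving x = w[0:2] = 20, y = w[2:3] = 2, z = w[3:6] = 011.
Check: |xy| = 3 ≤ 6 and |y| = 1 ≥ 1. Reading y takes M from F back to F, so every xyⁱz is accepted.
Since M has 6 states, any run of length ≥ 6 visits 6+1 states, so by pigeonhole some state repeats within the first 6 steps — that repeat gives the pumpable loop.

2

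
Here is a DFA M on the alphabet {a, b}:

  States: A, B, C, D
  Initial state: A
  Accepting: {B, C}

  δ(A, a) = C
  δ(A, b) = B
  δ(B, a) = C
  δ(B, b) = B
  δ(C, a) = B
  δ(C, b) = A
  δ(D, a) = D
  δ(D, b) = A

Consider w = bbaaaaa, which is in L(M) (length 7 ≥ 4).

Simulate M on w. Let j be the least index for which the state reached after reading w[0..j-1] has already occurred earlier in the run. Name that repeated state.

State sequence: A -b-> B -b-> B -a-> C -a-> B -a-> C -a-> B -a-> C
First repeat at step 2: B was already visited.

The earliest repeat is at step j = 2: M is in B, which it already visited at step i = 1.

B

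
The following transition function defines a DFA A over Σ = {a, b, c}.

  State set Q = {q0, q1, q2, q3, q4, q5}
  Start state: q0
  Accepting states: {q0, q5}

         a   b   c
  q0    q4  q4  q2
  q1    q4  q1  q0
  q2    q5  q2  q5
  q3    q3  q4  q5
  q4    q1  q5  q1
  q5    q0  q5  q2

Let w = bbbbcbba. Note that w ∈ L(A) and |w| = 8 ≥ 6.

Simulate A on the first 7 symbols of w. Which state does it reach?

Run of A on the first 7 characters of w = b b b b c b b:
  step 0: q0  (start)
  step 1: q4  (read b: q0→q4)
  step 2: q5  (read b: q4→q5)
  step 3: q5  (read b: q5→q5)
  step 4: q5  (read b: q5→q5)
  step 5: q2  (read c: q5→q2)
  step 6: q2  (read b: q2→q2)
  step 7: q2  (read b: q2→q2)

After reading 7 characters, A is in state q2.

q2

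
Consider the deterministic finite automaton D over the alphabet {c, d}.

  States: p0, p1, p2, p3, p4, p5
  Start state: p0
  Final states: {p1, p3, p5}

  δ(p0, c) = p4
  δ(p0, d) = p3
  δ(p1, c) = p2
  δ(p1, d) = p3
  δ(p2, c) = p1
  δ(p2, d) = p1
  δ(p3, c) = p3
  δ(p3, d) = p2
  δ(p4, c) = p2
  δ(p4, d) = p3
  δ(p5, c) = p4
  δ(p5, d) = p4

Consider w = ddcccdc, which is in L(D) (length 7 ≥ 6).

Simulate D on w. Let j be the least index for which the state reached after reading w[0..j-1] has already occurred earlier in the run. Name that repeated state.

p2

State sequence: p0 -d-> p3 -d-> p2 -c-> p1 -c-> p2 -c-> p1 -d-> p3 -c-> p3
First repeat at step 4: p2 was already visited.

The earliest repeat is at step j = 4: D is in p2, which it already visited at step i = 2.
With |Q| = 6, pigeonhole forces a state repeat no later than step 6; the substring read between the first and second visits to that state can be pumped.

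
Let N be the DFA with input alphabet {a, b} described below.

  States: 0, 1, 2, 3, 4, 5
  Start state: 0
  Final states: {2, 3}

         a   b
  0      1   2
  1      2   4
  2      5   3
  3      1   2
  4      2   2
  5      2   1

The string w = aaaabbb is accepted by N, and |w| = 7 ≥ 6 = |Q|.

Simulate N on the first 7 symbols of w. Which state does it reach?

3

State sequence: 0 -a-> 1 -a-> 2 -a-> 5 -a-> 2 -b-> 3 -b-> 2 -b-> 3

After reading 7 characters, N is in state 3.
(This kind of state-tracing is the core of the pumping-lemma construction: with 6 states, pigeonhole forces a repeat within the first 6 steps.)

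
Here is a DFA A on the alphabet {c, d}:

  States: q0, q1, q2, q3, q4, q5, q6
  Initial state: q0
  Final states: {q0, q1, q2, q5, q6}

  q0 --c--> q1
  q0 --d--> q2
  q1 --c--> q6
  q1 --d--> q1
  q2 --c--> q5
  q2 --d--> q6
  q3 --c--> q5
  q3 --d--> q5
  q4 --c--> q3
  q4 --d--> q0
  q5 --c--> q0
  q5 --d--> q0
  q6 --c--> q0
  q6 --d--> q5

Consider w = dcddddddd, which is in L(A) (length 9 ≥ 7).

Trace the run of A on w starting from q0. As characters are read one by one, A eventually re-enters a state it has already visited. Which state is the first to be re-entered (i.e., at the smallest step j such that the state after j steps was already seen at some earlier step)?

q0

Run of A on w = d c d d d d d d d:
  step 0: q0  (start)
  step 1: q2  (read d: q0→q2)
  step 2: q5  (read c: q2→q5)
  step 3: q0  (read d: q5→q0)   ← first repeat (q0 seen earlier)
  step 4: q2  (read d: q0→q2)
  step 5: q6  (read d: q2→q6)
  step 6: q5  (read d: q6→q5)
  step 7: q0  (read d: q5→q0)
  step 8: q2  (read d: q0→q2)
  step 9: q6  (read d: q2→q6)

The earliest repeat is at step j = 3: A is in q0, which it already visited at step i = 0.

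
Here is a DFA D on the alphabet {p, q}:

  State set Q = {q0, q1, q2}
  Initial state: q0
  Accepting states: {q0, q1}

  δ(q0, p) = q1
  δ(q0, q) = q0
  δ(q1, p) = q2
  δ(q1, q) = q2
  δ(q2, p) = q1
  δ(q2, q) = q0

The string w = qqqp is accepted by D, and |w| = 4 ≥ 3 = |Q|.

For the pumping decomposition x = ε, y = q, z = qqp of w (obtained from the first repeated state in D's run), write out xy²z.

qqqqp

xy^2z = ε·q·q·qqp = qqqqp.
Reading y = q takes D from q0 back to q0, so after x·y·y the machine is still in q0, and z then leads to the accepting state q1. Hence qqqqp ∈ L(D).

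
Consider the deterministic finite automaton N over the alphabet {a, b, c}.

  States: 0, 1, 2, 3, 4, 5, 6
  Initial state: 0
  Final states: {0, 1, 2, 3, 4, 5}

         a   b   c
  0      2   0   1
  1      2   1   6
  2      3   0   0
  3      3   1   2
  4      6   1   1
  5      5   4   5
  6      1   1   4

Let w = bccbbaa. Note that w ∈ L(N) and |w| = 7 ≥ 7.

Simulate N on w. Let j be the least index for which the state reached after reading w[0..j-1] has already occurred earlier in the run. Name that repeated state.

0

State sequence: 0 -b-> 0 -c-> 1 -c-> 6 -b-> 1 -b-> 1 -a-> 2 -a-> 3
First repeat at step 1: 0 was already visited.

The earliest repeat is at step j = 1: N is in 0, which it already visited at step i = 0.
Since N has 7 states, any run of length ≥ 7 visits 7+1 states, so by pigeonhole some state repeats within the first 7 steps — that repeat gives the pumpable loop.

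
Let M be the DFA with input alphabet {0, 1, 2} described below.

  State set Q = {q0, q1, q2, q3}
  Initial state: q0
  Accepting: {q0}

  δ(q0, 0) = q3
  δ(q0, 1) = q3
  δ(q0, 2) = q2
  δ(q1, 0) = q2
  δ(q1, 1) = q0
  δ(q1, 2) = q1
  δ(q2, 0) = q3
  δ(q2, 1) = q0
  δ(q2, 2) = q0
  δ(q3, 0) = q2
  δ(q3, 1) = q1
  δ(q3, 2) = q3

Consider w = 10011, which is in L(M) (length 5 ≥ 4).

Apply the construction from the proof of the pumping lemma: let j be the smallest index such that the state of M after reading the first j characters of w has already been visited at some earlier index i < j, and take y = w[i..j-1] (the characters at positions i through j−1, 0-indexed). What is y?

Run of M on w = 1 0 0 1 1:
  step 0: q0  (start)
  step 1: q3  (read 1: q0→q3)
  step 2: q2  (read 0: q3→q2)
  step 3: q3  (read 0: q2→q3)   ← first repeat (q3 seen earlier)
  step 4: q1  (read 1: q3→q1)
  step 5: q0  (read 1: q1→q0)

So i = 1, j = 3, giving x = w[0:1] = 1, y = w[1:3] = 00, z = w[3:5] = 11.
Check: |xy| = 3 ≤ 4 and |y| = 2 ≥ 1. Reading y takes M from q3 back to q3, so every xyⁱz is accepted.

00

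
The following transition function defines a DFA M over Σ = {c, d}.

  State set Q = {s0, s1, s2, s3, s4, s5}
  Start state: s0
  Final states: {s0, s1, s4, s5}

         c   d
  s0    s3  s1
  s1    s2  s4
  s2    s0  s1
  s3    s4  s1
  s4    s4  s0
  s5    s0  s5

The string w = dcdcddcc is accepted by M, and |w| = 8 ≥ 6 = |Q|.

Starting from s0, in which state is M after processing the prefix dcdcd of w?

s1

Run of M on the first 5 characters of w = d c d c d:
  step 0: s0  (start)
  step 1: s1  (read d: s0→s1)
  step 2: s2  (read c: s1→s2)
  step 3: s1  (read d: s2→s1)
  step 4: s2  (read c: s1→s2)
  step 5: s1  (read d: s2→s1)

After reading 5 characters, M is in state s1.
(This kind of state-tracing is the core of the pumping-lemma construction: with 6 states, pigeonhole forces a repeat within the first 6 steps.)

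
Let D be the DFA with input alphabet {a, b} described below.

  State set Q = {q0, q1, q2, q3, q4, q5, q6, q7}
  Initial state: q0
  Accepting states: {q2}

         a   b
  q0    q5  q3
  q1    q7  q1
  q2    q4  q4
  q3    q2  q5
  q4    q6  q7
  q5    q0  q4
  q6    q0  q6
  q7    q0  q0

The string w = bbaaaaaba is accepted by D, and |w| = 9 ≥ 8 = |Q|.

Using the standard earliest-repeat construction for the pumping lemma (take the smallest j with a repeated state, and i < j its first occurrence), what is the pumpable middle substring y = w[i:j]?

bba

State sequence: q0 -b-> q3 -b-> q5 -a-> q0 -a-> q5 -a-> q0 -a-> q5 -a-> q0 -b-> q3 -a-> q2
First repeat at step 3: q0 was already visited.

So i = 0, j = 3, giving x = w[0:0] = ε, y = w[0:3] = bba, z = w[3:9] = aaaaba.
Check: |xy| = 3 ≤ 8 and |y| = 3 ≥ 1. Reading y takes D from q0 back to q0, so every xyⁱz is accepted.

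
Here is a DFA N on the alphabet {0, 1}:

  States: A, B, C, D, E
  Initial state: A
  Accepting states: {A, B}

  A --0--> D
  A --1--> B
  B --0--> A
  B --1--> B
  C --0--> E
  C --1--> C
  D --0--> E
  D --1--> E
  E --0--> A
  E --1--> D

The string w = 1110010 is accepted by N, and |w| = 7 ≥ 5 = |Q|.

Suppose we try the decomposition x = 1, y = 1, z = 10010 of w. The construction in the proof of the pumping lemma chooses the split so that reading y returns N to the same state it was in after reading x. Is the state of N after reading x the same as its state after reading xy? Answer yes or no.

yes

State sequence: A -1-> B -1-> B

After x (step 1): B. After xy (step 2): B.
They match, so y = 1 drives N around a cycle from B back to itself; pumping y any number of times keeps N in B before reading z, and xyⁱz ∈ L(N) for every i ≥ 0.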